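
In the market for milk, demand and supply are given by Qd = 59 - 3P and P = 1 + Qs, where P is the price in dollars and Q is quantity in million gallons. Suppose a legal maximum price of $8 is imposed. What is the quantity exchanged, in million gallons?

Rearranging supply gives Qs = P - 1. Without the control the market clears where 59 - 3P = P - 1, i.e. P* = 15 and Q* = 14.
Since 8 < 15, the ceiling is binding.
At P = 8: Qd = 59 - 3·8 = 35 and Qs = 8 - 1 = 7.
The quantity actually transacted is the short side, supply: 7.

7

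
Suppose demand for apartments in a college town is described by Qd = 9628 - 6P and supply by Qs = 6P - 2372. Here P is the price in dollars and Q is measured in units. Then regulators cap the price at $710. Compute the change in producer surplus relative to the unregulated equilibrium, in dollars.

-799820

Without the control the market clears where 9628 - 6P = 6P - 2372, i.e. P* = 1000 and Q* = 3628.
Because the ceiling (710) lies below the market-clearing price, it is binding.
At P = 710: Qd = 9628 - 6·710 = 5368 and Qs = 6·710 - 2372 = 1888.
Producer surplus without the control is ½ · (1000 - 1186/3) · 3628 = 3290596/3.
With the ceiling, producers sell 1888 units at 710, so PS = ½ · (710 - 1186/3) · 1888 = 891136/3.
Change in producer surplus = 891136/3 - 3290596/3 = -799820.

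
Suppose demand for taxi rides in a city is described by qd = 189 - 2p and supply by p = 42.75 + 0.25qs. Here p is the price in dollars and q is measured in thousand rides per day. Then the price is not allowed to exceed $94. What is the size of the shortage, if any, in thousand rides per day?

Rearranging supply gives qs = 4p - 171. Setting quantity demanded equal to quantity supplied, 189 - 2p = 4p - 171, gives p* = 60 and q* = 69.
Since 94 is above p* = 60, the ceiling does not bind and the free-market outcome prevails.
Since the control does not bind, there is no shortage.

0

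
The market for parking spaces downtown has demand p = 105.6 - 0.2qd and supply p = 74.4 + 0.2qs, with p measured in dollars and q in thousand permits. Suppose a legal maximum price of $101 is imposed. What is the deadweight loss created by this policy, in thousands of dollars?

Rearranging demand gives qd = 528 - 5p; rearranging supply gives qs = 5p - 372. Setting quantity demanded equal to quantity supplied, 528 - 5p = 5p - 372, gives p* = 90 and q* = 78.
The ceiling of 101 is above the equilibrium price 90, so it is not binding; the market clears at p* = 90, q* = 78.
Since the control does not bind, no trades are prevented and deadweight loss is zero.

0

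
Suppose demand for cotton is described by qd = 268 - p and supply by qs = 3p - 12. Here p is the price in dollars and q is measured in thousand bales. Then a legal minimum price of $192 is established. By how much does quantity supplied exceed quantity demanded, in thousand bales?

Equilibrium: 268 - p = 3p - 12, so 280 = 4p and p* = 70, q* = 198.
The floor of 192 is above the equilibrium price 70, so it binds.
At p = 192: qd = 268 - 192 = 76 and qs = 3·192 - 12 = 564.
Surplus = qs - qd = 564 - 76 = 488.

488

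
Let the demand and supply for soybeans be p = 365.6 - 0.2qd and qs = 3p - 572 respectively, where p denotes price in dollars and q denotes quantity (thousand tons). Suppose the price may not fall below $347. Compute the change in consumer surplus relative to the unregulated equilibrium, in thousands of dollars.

Rearranging demand gives qd = 1828 - 5p. Without the control the market clears where 1828 - 5p = 3p - 572, i.e. p* = 300 and q* = 328.
Since 347 > 300, the floor is binding.
At p = 347: qd = 1828 - 5·347 = 93 and qs = 3·347 - 572 = 469.
Consumer surplus without the control is ½ · (365.6 - 300) · 328 = 10758.4.
With the floor, consumers buy 93 units at 347, so CS = ½ · (365.6 - 347) · 93 = 864.9.
Change in consumer surplus = 864.9 - 10758.4 = -9893.5.

-9893.5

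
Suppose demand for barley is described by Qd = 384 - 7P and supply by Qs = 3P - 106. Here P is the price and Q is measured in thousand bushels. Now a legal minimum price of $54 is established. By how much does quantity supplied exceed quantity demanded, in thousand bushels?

50

Without the control the market clears where 384 - 7P = 3P - 106, i.e. P* = 49 and Q* = 41.
Because the floor (54) lies above the market-clearing price, it is binding.
At P = 54: Qd = 384 - 7·54 = 6 and Qs = 3·54 - 106 = 56.
Surplus = Qs - Qd = 56 - 6 = 50.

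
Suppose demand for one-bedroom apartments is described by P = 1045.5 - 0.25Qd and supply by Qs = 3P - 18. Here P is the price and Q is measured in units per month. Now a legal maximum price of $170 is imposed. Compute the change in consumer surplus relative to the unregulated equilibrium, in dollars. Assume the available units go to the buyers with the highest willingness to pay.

Rearranging demand gives Qd = 4182 - 4P. Equilibrium: 4182 - 4P = 3P - 18, so 4200 = 7P and P* = 600, Q* = 1782.
Because the ceiling (170) lies below the market-clearing price, it is binding.
At P = 170: Qd = 4182 - 4·170 = 3502 and Qs = 3·170 - 18 = 492.
Consumer surplus without the control is ½ · (1045.5 - 600) · 1782 = 396940.5.
With the ceiling, 492 units are sold at 170 (assume they go to the highest-value buyers). The demand price at Q = 492 is 922.5, so CS = ½ · [(1045.5 - 170) + (922.5 - 170)] · 492 = 400488.
Change in consumer surplus = 400488 - 396940.5 = 3547.5.

3547.5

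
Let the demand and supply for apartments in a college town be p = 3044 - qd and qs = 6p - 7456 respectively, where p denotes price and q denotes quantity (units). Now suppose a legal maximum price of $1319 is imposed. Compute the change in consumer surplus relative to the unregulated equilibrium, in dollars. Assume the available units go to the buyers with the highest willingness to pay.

Rearranging demand gives qd = 3044 - p. Without the control the market clears where 3044 - p = 6p - 7456, i.e. p* = 1500 and q* = 1544.
The ceiling of 1319 is below the equilibrium price 1500, so it binds.
At p = 1319: qd = 3044 - 1319 = 1725 and qs = 6·1319 - 7456 = 458.
Consumer surplus without the control is ½ · (3044 - 1500) · 1544 = 1191968.
With the ceiling, 458 units are sold at 1319 (assume they go to the highest-value buyers). The demand price at q = 458 is 2586, so CS = ½ · [(3044 - 1319) + (2586 - 1319)] · 458 = 685168.
Change in consumer surplus = 685168 - 1191968 = -506800.

-506800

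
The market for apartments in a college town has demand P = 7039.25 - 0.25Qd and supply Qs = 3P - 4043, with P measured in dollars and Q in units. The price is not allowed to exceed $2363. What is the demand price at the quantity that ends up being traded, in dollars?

Rearranging demand gives Qd = 28157 - 4P. Equilibrium: 28157 - 4P = 3P - 4043, so 32200 = 7P and P* = 4600, Q* = 9757.
The ceiling of 2363 is below the equilibrium price 4600, so it binds.
At P = 2363: Qd = 28157 - 4·2363 = 18705 and Qs = 3·2363 - 4043 = 3046.
Only 3046 units reach the market. On the demand curve, the marginal buyer's willingness to pay at Q = 3046 is (28157 - 3046)/4 = 6277.75.

6277.75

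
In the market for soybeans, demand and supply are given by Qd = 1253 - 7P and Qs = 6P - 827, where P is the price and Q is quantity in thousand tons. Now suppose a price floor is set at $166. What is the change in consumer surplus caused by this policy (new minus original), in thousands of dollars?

-672

Setting quantity demanded equal to quantity supplied, 1253 - 7P = 6P - 827, gives P* = 160 and Q* = 133.
Since 166 > 160, the floor is binding.
At P = 166: Qd = 1253 - 7·166 = 91 and Qs = 6·166 - 827 = 169.
Consumer surplus without the control is ½ · (179 - 160) · 133 = 1263.5.
With the floor, consumers buy 91 units at 166, so CS = ½ · (179 - 166) · 91 = 591.5.
Change in consumer surplus = 591.5 - 1263.5 = -672.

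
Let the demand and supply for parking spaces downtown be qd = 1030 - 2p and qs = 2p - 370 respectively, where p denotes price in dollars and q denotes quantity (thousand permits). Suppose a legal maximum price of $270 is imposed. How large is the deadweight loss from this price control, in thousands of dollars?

12800

Without the control the market clears where 1030 - 2p = 2p - 370, i.e. p* = 350 and q* = 330.
Since 270 < 350, the ceiling is binding.
At p = 270: qd = 1030 - 2·270 = 490 and qs = 2·270 - 370 = 170.
Quantity traded falls to 170. At q = 170 the demand price is (1030 - 170)/2 = 430 and the supply price is (370 + 170)/2 = 270.
Deadweight loss = ½ · (430 - 270) · (330 - 170) = ½ · 160 · 160 = 12800.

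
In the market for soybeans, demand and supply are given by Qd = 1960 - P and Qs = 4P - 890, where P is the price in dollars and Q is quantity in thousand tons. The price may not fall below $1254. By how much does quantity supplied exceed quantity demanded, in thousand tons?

3420

Setting quantity demanded equal to quantity supplied, 1960 - P = 4P - 890, gives P* = 570 and Q* = 1390.
Because the floor (1254) lies above the market-clearing price, it is binding.
At P = 1254: Qd = 1960 - 1254 = 706 and Qs = 4·1254 - 890 = 4126.
Surplus = Qs - Qd = 4126 - 706 = 3420.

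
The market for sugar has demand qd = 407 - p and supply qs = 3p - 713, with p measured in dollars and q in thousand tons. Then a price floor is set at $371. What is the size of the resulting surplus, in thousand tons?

Setting quantity demanded equal to quantity supplied, 407 - p = 3p - 713, gives p* = 280 and q* = 127.
Because the floor (371) lies above the market-clearing price, it is binding.
At p = 371: qd = 407 - 371 = 36 and qs = 3·371 - 713 = 400.
Surplus = qs - qd = 400 - 36 = 364.

364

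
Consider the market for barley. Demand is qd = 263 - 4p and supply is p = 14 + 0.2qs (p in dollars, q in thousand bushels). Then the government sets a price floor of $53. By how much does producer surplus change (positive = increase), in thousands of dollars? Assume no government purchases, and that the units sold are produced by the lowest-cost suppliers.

406.4

Rearranging supply gives qs = 5p - 70. In a free market, 263 - 4p = 5p - 70 gives the equilibrium p* = 37, q* = 115.
Since 53 > 37, the floor is binding.
At p = 53: qd = 263 - 4·53 = 51 and qs = 5·53 - 70 = 195.
Producer surplus without the control is ½ · (37 - 14) · 115 = 1322.5.
With the floor, 51 units are sold at 53. The supply price at q = 51 is 24.2, so PS = ½ · [(53 - 14) + (53 - 24.2)] · 51 = 1728.9.
Change in producer surplus = 1728.9 - 1322.5 = 406.4.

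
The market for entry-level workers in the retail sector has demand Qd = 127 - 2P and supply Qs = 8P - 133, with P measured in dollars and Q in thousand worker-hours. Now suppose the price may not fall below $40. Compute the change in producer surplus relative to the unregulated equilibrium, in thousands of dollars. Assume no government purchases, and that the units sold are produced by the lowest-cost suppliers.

Equilibrium: 127 - 2P = 8P - 133, so 260 = 10P and P* = 26, Q* = 75.
Since 40 > 26, the floor is binding.
At P = 40: Qd = 127 - 2·40 = 47 and Qs = 8·40 - 133 = 187.
Producer surplus without the control is ½ · (26 - 16.625) · 75 = 351.5625.
With the floor, 47 units are sold at 40. The supply price at Q = 47 is 22.5, so PS = ½ · [(40 - 16.625) + (40 - 22.5)] · 47 = 960.5625.
Change in producer surplus = 960.5625 - 351.5625 = 609.

609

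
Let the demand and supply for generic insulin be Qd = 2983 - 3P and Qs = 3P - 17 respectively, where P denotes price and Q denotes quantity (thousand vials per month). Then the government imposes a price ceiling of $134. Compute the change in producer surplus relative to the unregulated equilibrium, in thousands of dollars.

-341844

Equilibrium: 2983 - 3P = 3P - 17, so 3000 = 6P and P* = 500, Q* = 1483.
The ceiling of 134 is below the equilibrium price 500, so it binds.
At P = 134: Qd = 2983 - 3·134 = 2581 and Qs = 3·134 - 17 = 385.
Producer surplus without the control is ½ · (500 - 17/3) · 1483 = 2199289/6.
With the ceiling, producers sell 385 units at 134, so PS = ½ · (134 - 17/3) · 385 = 148225/6.
Change in producer surplus = 148225/6 - 2199289/6 = -341844.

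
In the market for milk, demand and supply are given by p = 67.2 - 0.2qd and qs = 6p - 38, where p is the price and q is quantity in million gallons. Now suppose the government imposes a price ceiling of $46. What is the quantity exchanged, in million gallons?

166

Rearranging demand gives qd = 336 - 5p. Equilibrium: 336 - 5p = 6p - 38, so 374 = 11p and p* = 34, q* = 166.
The ceiling of 46 is above the equilibrium price 34, so it is not binding; the market clears at p* = 34, q* = 166.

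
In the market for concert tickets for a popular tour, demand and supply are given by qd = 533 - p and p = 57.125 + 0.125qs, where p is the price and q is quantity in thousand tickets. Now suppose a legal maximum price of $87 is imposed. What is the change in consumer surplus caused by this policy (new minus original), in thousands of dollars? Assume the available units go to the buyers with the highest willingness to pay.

Rearranging supply gives qs = 8p - 457. Equilibrium: 533 - p = 8p - 457, so 990 = 9p and p* = 110, q* = 423.
Because the ceiling (87) lies below the market-clearing price, it is binding.
At p = 87: qd = 533 - 87 = 446 and qs = 8·87 - 457 = 239.
Consumer surplus without the control is ½ · (533 - 110) · 423 = 89464.5.
With the ceiling, 239 units are sold at 87 (assume they go to the highest-value buyers). The demand price at q = 239 is 294, so CS = ½ · [(533 - 87) + (294 - 87)] · 239 = 78033.5.
Change in consumer surplus = 78033.5 - 89464.5 = -11431.

-11431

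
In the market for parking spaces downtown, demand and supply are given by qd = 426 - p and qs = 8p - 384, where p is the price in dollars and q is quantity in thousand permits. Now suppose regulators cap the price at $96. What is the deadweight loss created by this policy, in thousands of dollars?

Equilibrium: 426 - p = 8p - 384, so 810 = 9p and p* = 90, q* = 336.
The ceiling of 96 is above the equilibrium price 90, so it is not binding; the market clears at p* = 90, q* = 336.
Since the control does not bind, no trades are prevented and deadweight loss is zero.

0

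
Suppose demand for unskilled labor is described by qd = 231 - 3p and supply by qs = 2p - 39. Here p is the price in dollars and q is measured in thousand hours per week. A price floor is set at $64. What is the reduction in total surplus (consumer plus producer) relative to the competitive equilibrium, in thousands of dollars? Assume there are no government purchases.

375

Setting quantity demanded equal to quantity supplied, 231 - 3p = 2p - 39, gives p* = 54 and q* = 69.
The floor of 64 is above the equilibrium price 54, so it binds.
At p = 64: qd = 231 - 3·64 = 39 and qs = 2·64 - 39 = 89.
Quantity traded falls to 39. At q = 39 the demand price is (231 - 39)/3 = 64 and the supply price is (39 + 39)/2 = 39.
Deadweight loss = ½ · (64 - 39) · (69 - 39) = ½ · 25 · 30 = 375.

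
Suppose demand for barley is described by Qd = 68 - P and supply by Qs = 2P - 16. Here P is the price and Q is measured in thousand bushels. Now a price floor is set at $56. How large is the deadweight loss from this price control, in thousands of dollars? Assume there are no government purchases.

Setting quantity demanded equal to quantity supplied, 68 - P = 2P - 16, gives P* = 28 and Q* = 40.
Because the floor (56) lies above the market-clearing price, it is binding.
At P = 56: Qd = 68 - 56 = 12 and Qs = 2·56 - 16 = 96.
Quantity traded falls to 12. At Q = 12 the demand price is 68 - 12 = 56 and the supply price is (16 + 12)/2 = 14.
Deadweight loss = ½ · (56 - 14) · (40 - 12) = ½ · 42 · 28 = 588.

588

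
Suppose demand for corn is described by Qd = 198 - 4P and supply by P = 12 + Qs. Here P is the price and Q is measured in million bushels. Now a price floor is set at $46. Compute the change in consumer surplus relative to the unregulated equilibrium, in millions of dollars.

-88

Rearranging supply gives Qs = P - 12. In a free market, 198 - 4P = P - 12 gives the equilibrium P* = 42, Q* = 30.
Since 46 > 42, the floor is binding.
At P = 46: Qd = 198 - 4·46 = 14 and Qs = 46 - 12 = 34.
Consumer surplus without the control is ½ · (49.5 - 42) · 30 = 112.5.
With the floor, consumers buy 14 units at 46, so CS = ½ · (49.5 - 46) · 14 = 24.5.
Change in consumer surplus = 24.5 - 112.5 = -88.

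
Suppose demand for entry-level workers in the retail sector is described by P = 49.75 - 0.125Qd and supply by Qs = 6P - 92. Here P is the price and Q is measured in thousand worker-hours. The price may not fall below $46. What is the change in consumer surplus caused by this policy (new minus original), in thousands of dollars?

-814

Rearranging demand gives Qd = 398 - 8P. Equilibrium: 398 - 8P = 6P - 92, so 490 = 14P and P* = 35, Q* = 118.
The floor of 46 is above the equilibrium price 35, so it binds.
At P = 46: Qd = 398 - 8·46 = 30 and Qs = 6·46 - 92 = 184.
Consumer surplus without the control is ½ · (49.75 - 35) · 118 = 870.25.
With the floor, consumers buy 30 units at 46, so CS = ½ · (49.75 - 46) · 30 = 56.25.
Change in consumer surplus = 56.25 - 870.25 = -814.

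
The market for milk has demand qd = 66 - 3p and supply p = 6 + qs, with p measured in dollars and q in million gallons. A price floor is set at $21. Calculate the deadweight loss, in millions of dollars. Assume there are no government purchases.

54

Rearranging supply gives qs = p - 6. Equilibrium: 66 - 3p = p - 6, so 72 = 4p and p* = 18, q* = 12.
Since 21 > 18, the floor is binding.
At p = 21: qd = 66 - 3·21 = 3 and qs = 21 - 6 = 15.
Quantity traded falls to 3. At q = 3 the demand price is (66 - 3)/3 = 21 and the supply price is 6 + 3 = 9.
Deadweight loss = ½ · (21 - 9) · (12 - 3) = ½ · 12 · 9 = 54.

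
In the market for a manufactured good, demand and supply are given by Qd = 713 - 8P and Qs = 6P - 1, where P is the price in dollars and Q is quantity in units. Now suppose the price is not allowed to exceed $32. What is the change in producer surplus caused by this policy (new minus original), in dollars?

-4712

Setting quantity demanded equal to quantity supplied, 713 - 8P = 6P - 1, gives P* = 51 and Q* = 305.
Since 32 < 51, the ceiling is binding.
At P = 32: Qd = 713 - 8·32 = 457 and Qs = 6·32 - 1 = 191.
Producer surplus without the control is ½ · (51 - 1/6) · 305 = 93025/12.
With the ceiling, producers sell 191 units at 32, so PS = ½ · (32 - 1/6) · 191 = 36481/12.
Change in producer surplus = 36481/12 - 93025/12 = -4712.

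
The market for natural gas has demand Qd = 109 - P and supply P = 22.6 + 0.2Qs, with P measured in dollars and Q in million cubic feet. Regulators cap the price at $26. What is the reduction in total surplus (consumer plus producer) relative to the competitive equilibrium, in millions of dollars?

1815

Rearranging supply gives Qs = 5P - 113. Equilibrium: 109 - P = 5P - 113, so 222 = 6P and P* = 37, Q* = 72.
Since 26 < 37, the ceiling is binding.
At P = 26: Qd = 109 - 26 = 83 and Qs = 5·26 - 113 = 17.
Quantity traded falls to 17. At Q = 17 the demand price is 109 - 17 = 92 and the supply price is (113 + 17)/5 = 26.
Deadweight loss = ½ · (92 - 26) · (72 - 17) = ½ · 66 · 55 = 1815.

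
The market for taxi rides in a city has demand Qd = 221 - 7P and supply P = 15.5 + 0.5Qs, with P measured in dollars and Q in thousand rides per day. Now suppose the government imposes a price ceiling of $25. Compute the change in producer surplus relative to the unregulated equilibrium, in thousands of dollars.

-66

Rearranging supply gives Qs = 2P - 31. Without the control the market clears where 221 - 7P = 2P - 31, i.e. P* = 28 and Q* = 25.
Because the ceiling (25) lies below the market-clearing price, it is binding.
At P = 25: Qd = 221 - 7·25 = 46 and Qs = 2·25 - 31 = 19.
Producer surplus without the control is ½ · (28 - 15.5) · 25 = 156.25.
With the ceiling, producers sell 19 units at 25, so PS = ½ · (25 - 15.5) · 19 = 90.25.
Change in producer surplus = 90.25 - 156.25 = -66.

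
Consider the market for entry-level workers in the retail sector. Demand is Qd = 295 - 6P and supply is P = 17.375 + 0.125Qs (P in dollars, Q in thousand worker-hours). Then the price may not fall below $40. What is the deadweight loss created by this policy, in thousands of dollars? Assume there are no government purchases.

Rearranging supply gives Qs = 8P - 139. Equilibrium: 295 - 6P = 8P - 139, so 434 = 14P and P* = 31, Q* = 109.
Because the floor (40) lies above the market-clearing price, it is binding.
At P = 40: Qd = 295 - 6·40 = 55 and Qs = 8·40 - 139 = 181.
Quantity traded falls to 55. At Q = 55 the demand price is (295 - 55)/6 = 40 and the supply price is (139 + 55)/8 = 24.25.
Deadweight loss = ½ · (40 - 24.25) · (109 - 55) = ½ · 15.75 · 54 = 425.25.

425.25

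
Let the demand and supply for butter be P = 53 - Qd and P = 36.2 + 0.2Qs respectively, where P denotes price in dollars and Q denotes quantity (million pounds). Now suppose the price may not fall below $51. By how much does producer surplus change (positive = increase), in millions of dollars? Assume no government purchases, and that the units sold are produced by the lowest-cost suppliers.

9.6

Rearranging demand gives Qd = 53 - P; rearranging supply gives Qs = 5P - 181. Setting quantity demanded equal to quantity supplied, 53 - P = 5P - 181, gives P* = 39 and Q* = 14.
Because the floor (51) lies above the market-clearing price, it is binding.
At P = 51: Qd = 53 - 51 = 2 and Qs = 5·51 - 181 = 74.
Producer surplus without the control is ½ · (39 - 36.2) · 14 = 19.6.
With the floor, 2 units are sold at 51. The supply price at Q = 2 is 36.6, so PS = ½ · [(51 - 36.2) + (51 - 36.6)] · 2 = 29.2.
Change in producer surplus = 29.2 - 19.6 = 9.6.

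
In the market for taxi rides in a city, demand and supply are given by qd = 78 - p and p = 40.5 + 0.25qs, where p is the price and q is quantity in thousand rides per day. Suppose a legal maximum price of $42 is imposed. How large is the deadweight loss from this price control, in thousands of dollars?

360

Rearranging supply gives qs = 4p - 162. Equilibrium: 78 - p = 4p - 162, so 240 = 5p and p* = 48, q* = 30.
Since 42 < 48, the ceiling is binding.
At p = 42: qd = 78 - 42 = 36 and qs = 4·42 - 162 = 6.
Quantity traded falls to 6. At q = 6 the demand price is 78 - 6 = 72 and the supply price is (162 + 6)/4 = 42.
Deadweight loss = ½ · (72 - 42) · (30 - 6) = ½ · 30 · 24 = 360.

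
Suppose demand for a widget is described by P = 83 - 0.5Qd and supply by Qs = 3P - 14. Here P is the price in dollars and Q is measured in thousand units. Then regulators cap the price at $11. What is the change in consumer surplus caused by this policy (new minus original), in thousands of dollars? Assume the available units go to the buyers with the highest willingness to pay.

-931.25

Rearranging demand gives Qd = 166 - 2P. Setting quantity demanded equal to quantity supplied, 166 - 2P = 3P - 14, gives P* = 36 and Q* = 94.
Because the ceiling (11) lies below the market-clearing price, it is binding.
At P = 11: Qd = 166 - 2·11 = 144 and Qs = 3·11 - 14 = 19.
Consumer surplus without the control is ½ · (83 - 36) · 94 = 2209.
With the ceiling, 19 units are sold at 11 (assume they go to the highest-value buyers). The demand price at Q = 19 is 73.5, so CS = ½ · [(83 - 11) + (73.5 - 11)] · 19 = 1277.75.
Change in consumer surplus = 1277.75 - 2209 = -931.25.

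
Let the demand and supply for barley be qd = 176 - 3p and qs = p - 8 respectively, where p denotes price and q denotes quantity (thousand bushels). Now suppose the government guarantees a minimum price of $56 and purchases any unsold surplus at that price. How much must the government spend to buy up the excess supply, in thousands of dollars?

In a free market, 176 - 3p = p - 8 gives the equilibrium p* = 46, q* = 38.
Since 56 > 46, the floor is binding.
At p = 56: qd = 176 - 3·56 = 8 and qs = 56 - 8 = 48.
Surplus = qs - qd = 40.
Government expenditure = surplus × support price = 40 × 56 = 2240.

2240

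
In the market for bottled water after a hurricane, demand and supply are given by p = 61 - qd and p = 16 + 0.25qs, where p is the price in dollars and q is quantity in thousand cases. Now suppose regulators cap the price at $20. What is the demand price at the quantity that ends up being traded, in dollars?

Rearranging demand gives qd = 61 - p; rearranging supply gives qs = 4p - 64. Without the control the market clears where 61 - p = 4p - 64, i.e. p* = 25 and q* = 36.
Because the ceiling (20) lies below the market-clearing price, it is binding.
At p = 20: qd = 61 - 20 = 41 and qs = 4·20 - 64 = 16.
Only 16 units reach the market. On the demand curve, the marginal buyer's willingness to pay at q = 16 is (61 - 16) = 45.

45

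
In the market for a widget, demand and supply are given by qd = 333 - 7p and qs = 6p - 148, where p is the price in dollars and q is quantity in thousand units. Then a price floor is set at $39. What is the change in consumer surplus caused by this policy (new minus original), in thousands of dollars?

Setting quantity demanded equal to quantity supplied, 333 - 7p = 6p - 148, gives p* = 37 and q* = 74.
The floor of 39 is above the equilibrium price 37, so it binds.
At p = 39: qd = 333 - 7·39 = 60 and qs = 6·39 - 148 = 86.
Consumer surplus without the control is ½ · (333/7 - 37) · 74 = 2738/7.
With the floor, consumers buy 60 units at 39, so CS = ½ · (333/7 - 39) · 60 = 1800/7.
Change in consumer surplus = 1800/7 - 2738/7 = -134.

-134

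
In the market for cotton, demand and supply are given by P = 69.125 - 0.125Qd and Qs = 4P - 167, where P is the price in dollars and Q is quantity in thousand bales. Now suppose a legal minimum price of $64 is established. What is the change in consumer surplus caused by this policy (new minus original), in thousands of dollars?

Rearranging demand gives Qd = 553 - 8P. Without the control the market clears where 553 - 8P = 4P - 167, i.e. P* = 60 and Q* = 73.
Since 64 > 60, the floor is binding.
At P = 64: Qd = 553 - 8·64 = 41 and Qs = 4·64 - 167 = 89.
Consumer surplus without the control is ½ · (69.125 - 60) · 73 = 333.0625.
With the floor, consumers buy 41 units at 64, so CS = ½ · (69.125 - 64) · 41 = 105.0625.
Change in consumer surplus = 105.0625 - 333.0625 = -228.

-228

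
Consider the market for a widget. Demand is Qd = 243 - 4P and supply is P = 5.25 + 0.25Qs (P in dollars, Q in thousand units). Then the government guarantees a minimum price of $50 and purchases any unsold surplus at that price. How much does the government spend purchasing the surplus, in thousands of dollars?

Rearranging supply gives Qs = 4P - 21. In a free market, 243 - 4P = 4P - 21 gives the equilibrium P* = 33, Q* = 111.
Because the floor (50) lies above the market-clearing price, it is binding.
At P = 50: Qd = 243 - 4·50 = 43 and Qs = 4·50 - 21 = 179.
Surplus = Qs - Qd = 136.
Government expenditure = surplus × support price = 136 × 50 = 6800.

6800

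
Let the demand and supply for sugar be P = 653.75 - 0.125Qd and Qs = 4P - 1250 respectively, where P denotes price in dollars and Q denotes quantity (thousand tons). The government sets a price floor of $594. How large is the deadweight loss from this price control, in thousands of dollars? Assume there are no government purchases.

Rearranging demand gives Qd = 5230 - 8P. In a free market, 5230 - 8P = 4P - 1250 gives the equilibrium P* = 540, Q* = 910.
Since 594 > 540, the floor is binding.
At P = 594: Qd = 5230 - 8·594 = 478 and Qs = 4·594 - 1250 = 1126.
Quantity traded falls to 478. At Q = 478 the demand price is (5230 - 478)/8 = 594 and the supply price is (1250 + 478)/4 = 432.
Deadweight loss = ½ · (594 - 432) · (910 - 478) = ½ · 162 · 432 = 34992.

34992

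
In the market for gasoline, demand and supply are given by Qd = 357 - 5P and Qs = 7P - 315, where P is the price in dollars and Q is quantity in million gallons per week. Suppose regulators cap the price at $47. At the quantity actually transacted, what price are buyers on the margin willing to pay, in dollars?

Setting quantity demanded equal to quantity supplied, 357 - 5P = 7P - 315, gives P* = 56 and Q* = 77.
Since 47 < 56, the ceiling is binding.
At P = 47: Qd = 357 - 5·47 = 122 and Qs = 7·47 - 315 = 14.
Only 14 units reach the market. On the demand curve, the marginal buyer's willingness to pay at Q = 14 is (357 - 14)/5 = 68.6.

68.6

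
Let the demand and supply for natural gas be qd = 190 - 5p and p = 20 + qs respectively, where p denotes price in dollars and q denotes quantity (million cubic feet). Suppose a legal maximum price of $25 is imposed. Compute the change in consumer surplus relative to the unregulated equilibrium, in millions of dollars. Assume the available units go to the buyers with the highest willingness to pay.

40

Rearranging supply gives qs = p - 20. In a free market, 190 - 5p = p - 20 gives the equilibrium p* = 35, q* = 15.
Since 25 < 35, the ceiling is binding.
At p = 25: qd = 190 - 5·25 = 65 and qs = 25 - 20 = 5.
Consumer surplus without the control is ½ · (38 - 35) · 15 = 22.5.
With the ceiling, 5 units are sold at 25 (assume they go to the highest-value buyers). The demand price at q = 5 is 37, so CS = ½ · [(38 - 25) + (37 - 25)] · 5 = 62.5.
Change in consumer surplus = 62.5 - 22.5 = 40.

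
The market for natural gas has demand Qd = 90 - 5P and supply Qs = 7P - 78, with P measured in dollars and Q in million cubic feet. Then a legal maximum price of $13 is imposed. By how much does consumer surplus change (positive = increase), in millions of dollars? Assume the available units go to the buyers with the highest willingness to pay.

Without the control the market clears where 90 - 5P = 7P - 78, i.e. P* = 14 and Q* = 20.
The ceiling of 13 is below the equilibrium price 14, so it binds.
At P = 13: Qd = 90 - 5·13 = 25 and Qs = 7·13 - 78 = 13.
Consumer surplus without the control is ½ · (18 - 14) · 20 = 40.
With the ceiling, 13 units are sold at 13 (assume they go to the highest-value buyers). The demand price at Q = 13 is 15.4, so CS = ½ · [(18 - 13) + (15.4 - 13)] · 13 = 48.1.
Change in consumer surplus = 48.1 - 40 = 8.1.

8.1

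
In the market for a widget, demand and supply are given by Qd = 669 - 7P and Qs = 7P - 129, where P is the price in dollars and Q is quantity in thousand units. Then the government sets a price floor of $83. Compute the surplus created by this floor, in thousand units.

364

In a free market, 669 - 7P = 7P - 129 gives the equilibrium P* = 57, Q* = 270.
Because the floor (83) lies above the market-clearing price, it is binding.
At P = 83: Qd = 669 - 7·83 = 88 and Qs = 7·83 - 129 = 452.
Surplus = Qs - Qd = 452 - 88 = 364.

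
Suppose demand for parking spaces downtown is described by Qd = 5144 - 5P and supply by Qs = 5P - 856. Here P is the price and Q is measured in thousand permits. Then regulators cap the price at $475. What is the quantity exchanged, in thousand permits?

Without the control the market clears where 5144 - 5P = 5P - 856, i.e. P* = 600 and Q* = 2144.
The ceiling of 475 is below the equilibrium price 600, so it binds.
At P = 475: Qd = 5144 - 5·475 = 2769 and Qs = 5·475 - 856 = 1519.
The quantity actually transacted is the short side, supply: 1519.

1519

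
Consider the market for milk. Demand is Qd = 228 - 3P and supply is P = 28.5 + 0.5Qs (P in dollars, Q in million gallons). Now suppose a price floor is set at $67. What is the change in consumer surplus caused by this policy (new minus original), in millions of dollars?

-420

Rearranging supply gives Qs = 2P - 57. In a free market, 228 - 3P = 2P - 57 gives the equilibrium P* = 57, Q* = 57.
Since 67 > 57, the floor is binding.
At P = 67: Qd = 228 - 3·67 = 27 and Qs = 2·67 - 57 = 77.
Consumer surplus without the control is ½ · (76 - 57) · 57 = 541.5.
With the floor, consumers buy 27 units at 67, so CS = ½ · (76 - 67) · 27 = 121.5.
Change in consumer surplus = 121.5 - 541.5 = -420.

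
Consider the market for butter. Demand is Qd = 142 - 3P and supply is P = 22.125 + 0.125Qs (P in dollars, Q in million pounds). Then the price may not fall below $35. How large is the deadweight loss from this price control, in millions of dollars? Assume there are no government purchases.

74.25

Rearranging supply gives Qs = 8P - 177. Setting quantity demanded equal to quantity supplied, 142 - 3P = 8P - 177, gives P* = 29 and Q* = 55.
Because the floor (35) lies above the market-clearing price, it is binding.
At P = 35: Qd = 142 - 3·35 = 37 and Qs = 8·35 - 177 = 103.
Quantity traded falls to 37. At Q = 37 the demand price is (142 - 37)/3 = 35 and the supply price is (177 + 37)/8 = 26.75.
Deadweight loss = ½ · (35 - 26.75) · (55 - 37) = ½ · 8.25 · 18 = 74.25.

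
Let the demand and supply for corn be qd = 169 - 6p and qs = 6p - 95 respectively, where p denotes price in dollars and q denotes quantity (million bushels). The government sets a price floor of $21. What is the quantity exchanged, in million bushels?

Setting quantity demanded equal to quantity supplied, 169 - 6p = 6p - 95, gives p* = 22 and q* = 37.
Since 21 is below p* = 22, the floor does not bind and the free-market outcome prevails.

37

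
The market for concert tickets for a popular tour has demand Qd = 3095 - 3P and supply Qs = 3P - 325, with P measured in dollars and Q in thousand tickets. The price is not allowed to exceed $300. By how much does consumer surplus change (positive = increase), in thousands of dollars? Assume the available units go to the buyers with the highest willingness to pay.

Equilibrium: 3095 - 3P = 3P - 325, so 3420 = 6P and P* = 570, Q* = 1385.
Since 300 < 570, the ceiling is binding.
At P = 300: Qd = 3095 - 3·300 = 2195 and Qs = 3·300 - 325 = 575.
Consumer surplus without the control is ½ · (3095/3 - 570) · 1385 = 1918225/6.
With the ceiling, 575 units are sold at 300 (assume they go to the highest-value buyers). The demand price at Q = 575 is 840, so CS = ½ · [(3095/3 - 300) + (840 - 300)] · 575 = 2193625/6.
Change in consumer surplus = 2193625/6 - 1918225/6 = 45900.

45900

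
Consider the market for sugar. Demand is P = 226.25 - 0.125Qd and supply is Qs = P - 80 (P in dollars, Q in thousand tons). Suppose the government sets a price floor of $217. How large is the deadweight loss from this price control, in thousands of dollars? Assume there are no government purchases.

Rearranging demand gives Qd = 1810 - 8P. Setting quantity demanded equal to quantity supplied, 1810 - 8P = P - 80, gives P* = 210 and Q* = 130.
Because the floor (217) lies above the market-clearing price, it is binding.
At P = 217: Qd = 1810 - 8·217 = 74 and Qs = 217 - 80 = 137.
Quantity traded falls to 74. At Q = 74 the demand price is (1810 - 74)/8 = 217 and the supply price is 80 + 74 = 154.
Deadweight loss = ½ · (217 - 154) · (130 - 74) = ½ · 63 · 56 = 1764.

1764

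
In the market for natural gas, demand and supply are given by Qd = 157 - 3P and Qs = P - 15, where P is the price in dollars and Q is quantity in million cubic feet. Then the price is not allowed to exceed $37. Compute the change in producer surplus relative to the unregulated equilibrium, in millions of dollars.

-150

Setting quantity demanded equal to quantity supplied, 157 - 3P = P - 15, gives P* = 43 and Q* = 28.
Since 37 < 43, the ceiling is binding.
At P = 37: Qd = 157 - 3·37 = 46 and Qs = 37 - 15 = 22.
Producer surplus without the control is ½ · (43 - 15) · 28 = 392.
With the ceiling, producers sell 22 units at 37, so PS = ½ · (37 - 15) · 22 = 242.
Change in producer surplus = 242 - 392 = -150.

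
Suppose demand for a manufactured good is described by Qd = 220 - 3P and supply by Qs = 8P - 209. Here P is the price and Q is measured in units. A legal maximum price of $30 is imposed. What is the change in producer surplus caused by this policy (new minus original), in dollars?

-603

In a free market, 220 - 3P = 8P - 209 gives the equilibrium P* = 39, Q* = 103.
The ceiling of 30 is below the equilibrium price 39, so it binds.
At P = 30: Qd = 220 - 3·30 = 130 and Qs = 8·30 - 209 = 31.
Producer surplus without the control is ½ · (39 - 26.125) · 103 = 663.0625.
With the ceiling, producers sell 31 units at 30, so PS = ½ · (30 - 26.125) · 31 = 60.0625.
Change in producer surplus = 60.0625 - 663.0625 = -603.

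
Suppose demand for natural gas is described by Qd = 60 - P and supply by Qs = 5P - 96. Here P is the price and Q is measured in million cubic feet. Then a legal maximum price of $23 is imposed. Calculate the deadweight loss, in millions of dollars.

In a free market, 60 - P = 5P - 96 gives the equilibrium P* = 26, Q* = 34.
The ceiling of 23 is below the equilibrium price 26, so it binds.
At P = 23: Qd = 60 - 23 = 37 and Qs = 5·23 - 96 = 19.
Quantity traded falls to 19. At Q = 19 the demand price is 60 - 19 = 41 and the supply price is (96 + 19)/5 = 23.
Deadweight loss = ½ · (41 - 23) · (34 - 19) = ½ · 18 · 15 = 135.

135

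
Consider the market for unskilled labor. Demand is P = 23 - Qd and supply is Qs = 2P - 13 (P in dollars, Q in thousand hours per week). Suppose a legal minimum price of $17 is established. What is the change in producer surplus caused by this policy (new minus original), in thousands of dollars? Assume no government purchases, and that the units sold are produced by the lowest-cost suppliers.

Rearranging demand gives Qd = 23 - P. Equilibrium: 23 - P = 2P - 13, so 36 = 3P and P* = 12, Q* = 11.
Because the floor (17) lies above the market-clearing price, it is binding.
At P = 17: Qd = 23 - 17 = 6 and Qs = 2·17 - 13 = 21.
Producer surplus without the control is ½ · (12 - 6.5) · 11 = 30.25.
With the floor, 6 units are sold at 17. The supply price at Q = 6 is 9.5, so PS = ½ · [(17 - 6.5) + (17 - 9.5)] · 6 = 54.
Change in producer surplus = 54 - 30.25 = 23.75.

23.75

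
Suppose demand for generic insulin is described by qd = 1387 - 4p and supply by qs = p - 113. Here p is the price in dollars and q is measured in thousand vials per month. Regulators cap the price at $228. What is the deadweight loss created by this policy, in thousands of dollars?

3240

Equilibrium: 1387 - 4p = p - 113, so 1500 = 5p and p* = 300, q* = 187.
Because the ceiling (228) lies below the market-clearing price, it is binding.
At p = 228: qd = 1387 - 4·228 = 475 and qs = 228 - 113 = 115.
Quantity traded falls to 115. At q = 115 the demand price is (1387 - 115)/4 = 318 and the supply price is 113 + 115 = 228.
Deadweight loss = ½ · (318 - 228) · (187 - 115) = ½ · 90 · 72 = 3240.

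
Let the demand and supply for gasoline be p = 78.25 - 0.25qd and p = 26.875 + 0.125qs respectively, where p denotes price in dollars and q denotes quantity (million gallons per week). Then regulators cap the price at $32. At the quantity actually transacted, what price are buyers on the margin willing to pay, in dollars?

68

Rearranging demand gives qd = 313 - 4p; rearranging supply gives qs = 8p - 215. Equilibrium: 313 - 4p = 8p - 215, so 528 = 12p and p* = 44, q* = 137.
The ceiling of 32 is below the equilibrium price 44, so it binds.
At p = 32: qd = 313 - 4·32 = 185 and qs = 8·32 - 215 = 41.
Only 41 units reach the market. On the demand curve, the marginal buyer's willingness to pay at q = 41 is (313 - 41)/4 = 68.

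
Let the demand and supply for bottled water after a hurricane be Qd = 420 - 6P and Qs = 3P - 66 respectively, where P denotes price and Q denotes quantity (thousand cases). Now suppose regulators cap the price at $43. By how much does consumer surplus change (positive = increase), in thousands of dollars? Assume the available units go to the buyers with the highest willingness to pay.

602.25

In a free market, 420 - 6P = 3P - 66 gives the equilibrium P* = 54, Q* = 96.
Since 43 < 54, the ceiling is binding.
At P = 43: Qd = 420 - 6·43 = 162 and Qs = 3·43 - 66 = 63.
Consumer surplus without the control is ½ · (70 - 54) · 96 = 768.
With the ceiling, 63 units are sold at 43 (assume they go to the highest-value buyers). The demand price at Q = 63 is 59.5, so CS = ½ · [(70 - 43) + (59.5 - 43)] · 63 = 1370.25.
Change in consumer surplus = 1370.25 - 768 = 602.25.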